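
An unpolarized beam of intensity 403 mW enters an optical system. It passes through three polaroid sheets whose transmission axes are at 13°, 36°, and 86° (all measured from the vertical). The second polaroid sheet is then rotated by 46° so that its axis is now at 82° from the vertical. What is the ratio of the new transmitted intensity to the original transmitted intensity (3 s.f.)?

Before rotation:
Unpolarized light through the first polarizer → I₁ = ½ I₀, now polarized at 13°.
I₂ = I₁ cos²(36° − 13°) = 0.5 I₀ · cos²(23°) = 0.4237 I₀.
I₃ = I₂ cos²(86° − 36°) = 0.4237 I₀ · cos²(50°) = 0.175 I₀.
After rotation:
Unpolarized light through the first polarizer → I₁ = ½ I₀, now polarized at 13°.
I₂ = I₁ cos²(82° − 13°) = 0.5 I₀ · cos²(69°) = 0.06421 I₀.
I₃ = I₂ cos²(86° − 82°) = 0.06421 I₀ · cos²(4°) = 0.0639 I₀.
Ratio = 0.0639 / 0.175 = 0.3651.

I_new/I_old ≈ 0.365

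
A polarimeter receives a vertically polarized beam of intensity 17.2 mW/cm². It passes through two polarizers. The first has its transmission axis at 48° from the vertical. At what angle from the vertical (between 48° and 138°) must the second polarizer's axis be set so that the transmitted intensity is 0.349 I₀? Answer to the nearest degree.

θ ≈ 76°

By Malus's law, I₁ = I₀ cos²(48° − 0°) = I₀ cos²(48°) = 0.4477 I₀.
Need I₂/I₀ = 0.349, so cos²(θ − 48°) = 0.349 / 0.4477 = 0.7795.
θ − 48° = arccos(√0.7795) = 28.0°, giving θ ≈ 48 + 28.0 = 76.0°.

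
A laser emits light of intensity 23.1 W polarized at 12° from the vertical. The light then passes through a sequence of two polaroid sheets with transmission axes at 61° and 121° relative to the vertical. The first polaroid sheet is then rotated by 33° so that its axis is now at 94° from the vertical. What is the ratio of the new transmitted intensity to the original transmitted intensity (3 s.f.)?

I_new/I_old ≈ 0.143

Before rotation:
By Malus's law, I₁ = I₀ cos²(61° − 12°) = I₀ cos²(49°) = 0.4304 I₀.
I₂ = I₁ cos²(121° − 61°) = 0.4304 I₀ · cos²(60°) = 0.1076 I₀.
After rotation:
I₁ = I₀ cos²(94° − 12°) = I₀ cos²(82°) = 0.01937 I₀.
I₂ = I₁ cos²(121° − 94°) = 0.01937 I₀ · cos²(27°) = 0.01538 I₀.
Ratio = 0.01538 / 0.1076 = 0.1429.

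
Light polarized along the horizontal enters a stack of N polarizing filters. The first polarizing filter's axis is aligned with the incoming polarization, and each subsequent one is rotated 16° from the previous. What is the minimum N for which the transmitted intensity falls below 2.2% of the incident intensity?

First polarizer is aligned with the polarization: full transmission.
Each further stage multiplies by cos²(16°) = 0.924.
After N polarizers: T = 0.924^(N−1). Require T < 0.022 ⇒ N−1 > ln(0.022)/ln(0.924) = 48.30, so N−1 ≥ 49 and N = 50.
Check: N=50 gives T = 0.02082 < 0.022; N=49 gives T = 0.02253.

N = 50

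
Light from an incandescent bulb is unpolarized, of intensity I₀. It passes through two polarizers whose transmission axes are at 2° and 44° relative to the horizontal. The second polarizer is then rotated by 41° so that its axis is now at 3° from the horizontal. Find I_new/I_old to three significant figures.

I_new/I_old ≈ 1.81

Before rotation:
Unpolarized light through the first polarizer → I₁ = ½ I₀, now polarized at 2°.
I₂ = I₁ cos²(44° − 2°) = 0.5 I₀ · cos²(42°) = 0.2761 I₀.
After rotation:
Unpolarized light through the first polarizer → I₁ = ½ I₀, now polarized at 2°.
I₂ = I₁ cos²(3° − 2°) = 0.5 I₀ · cos²(1°) = 0.4998 I₀.
Ratio = 0.4998 / 0.2761 = 1.81.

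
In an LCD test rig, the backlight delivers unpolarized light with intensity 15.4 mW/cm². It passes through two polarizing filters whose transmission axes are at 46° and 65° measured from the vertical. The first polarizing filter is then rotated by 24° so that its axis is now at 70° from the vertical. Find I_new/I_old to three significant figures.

I_new/I_old ≈ 1.11

Before rotation:
Unpolarized light through the first polarizer → I₁ = ½ I₀, now polarized at 46°.
I₂ = I₁ cos²(65° − 46°) = 0.5 I₀ · cos²(19°) = 0.447 I₀.
After rotation:
Unpolarized light through the first polarizer → I₁ = ½ I₀, now polarized at 70°.
I₂ = I₁ cos²(65° − 70°) = 0.5 I₀ · cos²(5°) = 0.4962 I₀.
Ratio = 0.4962 / 0.447 = 1.11.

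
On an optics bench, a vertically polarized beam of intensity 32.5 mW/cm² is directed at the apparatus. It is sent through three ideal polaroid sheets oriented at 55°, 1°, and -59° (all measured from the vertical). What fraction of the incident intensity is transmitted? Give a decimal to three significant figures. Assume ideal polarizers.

By Malus's law, I₁ = 32.5 mW/cm² · cos²(55°) = 10.69 mW/cm².
I₂ = I₁ · cos²(54°) = 10.69 · 0.3455 = 3.694 mW/cm².
I₃ = I₂ · cos²(60°) = 3.694 · 0.25 = 0.9235 mW/cm².
Transmitted fraction = 0.02842.

I/I₀ ≈ 0.0284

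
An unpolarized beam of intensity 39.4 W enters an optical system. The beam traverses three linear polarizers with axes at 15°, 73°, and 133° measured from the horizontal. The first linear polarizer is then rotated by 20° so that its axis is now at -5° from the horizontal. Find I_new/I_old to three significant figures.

Before rotation:
Unpolarized light through the first polarizer → I₁ = ½ I₀, now polarized at 15°.
I₂ = I₁ cos²(73° − 15°) = 0.5 I₀ · cos²(58°) = 0.1404 I₀.
I₃ = I₂ cos²(133° − 73°) = 0.1404 I₀ · cos²(60°) = 0.0351 I₀.
After rotation:
Unpolarized light through the first polarizer → I₁ = ½ I₀, now polarized at -5°.
I₂ = I₁ cos²(73° + 5°) = 0.5 I₀ · cos²(78°) = 0.02161 I₀.
I₃ = I₂ cos²(133° − 73°) = 0.02161 I₀ · cos²(60°) = 0.005403 I₀.
Ratio = 0.005403 / 0.0351 = 0.1539.

I_new/I_old ≈ 0.154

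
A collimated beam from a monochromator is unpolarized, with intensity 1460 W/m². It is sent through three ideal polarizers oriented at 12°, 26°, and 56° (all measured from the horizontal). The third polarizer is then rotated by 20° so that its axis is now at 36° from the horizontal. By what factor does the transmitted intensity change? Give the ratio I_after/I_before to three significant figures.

Before rotation:
Unpolarized light through the first polarizer → I₁ = ½ I₀, now polarized at 12°.
I₂ = I₁ cos²(26° − 12°) = 0.5 I₀ · cos²(14°) = 0.4707 I₀.
I₃ = I₂ cos²(56° − 26°) = 0.4707 I₀ · cos²(30°) = 0.3531 I₀.
After rotation:
Unpolarized light through the first polarizer → I₁ = ½ I₀, now polarized at 12°.
I₂ = I₁ cos²(26° − 12°) = 0.5 I₀ · cos²(14°) = 0.4707 I₀.
I₃ = I₂ cos²(36° − 26°) = 0.4707 I₀ · cos²(10°) = 0.4565 I₀.
Ratio = 0.4565 / 0.3531 = 1.293.

I_new/I_old ≈ 1.29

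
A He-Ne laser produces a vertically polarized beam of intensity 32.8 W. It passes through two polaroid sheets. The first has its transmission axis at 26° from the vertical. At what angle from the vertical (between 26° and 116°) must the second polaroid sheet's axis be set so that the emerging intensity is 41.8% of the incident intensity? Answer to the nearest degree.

θ ≈ 70°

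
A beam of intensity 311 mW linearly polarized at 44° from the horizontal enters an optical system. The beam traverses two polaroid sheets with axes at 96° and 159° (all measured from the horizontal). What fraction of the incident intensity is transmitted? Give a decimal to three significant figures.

I/I₀ ≈ 0.0781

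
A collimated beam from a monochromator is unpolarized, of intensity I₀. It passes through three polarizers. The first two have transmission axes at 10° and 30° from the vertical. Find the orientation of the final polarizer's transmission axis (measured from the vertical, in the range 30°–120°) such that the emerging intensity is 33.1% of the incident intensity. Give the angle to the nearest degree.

θ ≈ 60°

Unpolarized light through the first polarizer → I₁ = ½ I₀, now polarized at 10°.
I₂ = I₁ cos²(30° − 10°) = 0.5 I₀ · cos²(20°) = 0.4415 I₀.
Need I₃/I₀ = 0.331, so cos²(θ − 30°) = 0.331 / 0.4415 = 0.7497.
θ − 30° = arccos(√0.7497) = 30.0°, giving θ ≈ 30 + 30.0 = 60.0°.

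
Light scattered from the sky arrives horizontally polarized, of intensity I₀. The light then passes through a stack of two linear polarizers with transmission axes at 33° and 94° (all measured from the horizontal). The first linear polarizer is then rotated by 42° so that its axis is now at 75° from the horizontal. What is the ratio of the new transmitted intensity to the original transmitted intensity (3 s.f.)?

Before rotation:
By Malus's law, I₁ = I₀ cos²(33° − 0°) = I₀ cos²(33°) = 0.7034 I₀.
I₂ = I₁ cos²(94° − 33°) = 0.7034 I₀ · cos²(61°) = 0.1653 I₀.
After rotation:
I₁ = I₀ cos²(75° − 0°) = I₀ cos²(75°) = 0.06699 I₀.
I₂ = I₁ cos²(94° − 75°) = 0.06699 I₀ · cos²(19°) = 0.05989 I₀.
Ratio = 0.05989 / 0.1653 = 0.3622.

I_new/I_old ≈ 0.362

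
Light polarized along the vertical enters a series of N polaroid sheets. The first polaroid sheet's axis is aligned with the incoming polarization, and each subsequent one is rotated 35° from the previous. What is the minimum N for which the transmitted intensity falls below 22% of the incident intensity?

First polarizer is aligned with the polarization: full transmission.
Each further stage multiplies by cos²(35°) = 0.671.
After N polarizers: T = 0.671^(N−1). Require T < 0.22 ⇒ N−1 > ln(0.22)/ln(0.671) = 3.80, so N−1 ≥ 4 and N = 5.
Check: N=5 gives T = 0.2027 < 0.22; N=4 gives T = 0.3021.

N = 5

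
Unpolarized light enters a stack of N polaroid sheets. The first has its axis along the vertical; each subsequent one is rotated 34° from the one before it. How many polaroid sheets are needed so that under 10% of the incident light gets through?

First polarizer halves the unpolarized light: factor 1/2.
Each further stage multiplies by cos²(34°) = 0.6873.
After N polarizers: T = 0.5·0.6873^(N−1). Require T < 0.10 ⇒ N−1 > ln(0.10/0.5)/ln(0.6873) = 4.29, so N−1 ≥ 5 and N = 6.
Check: N=6 gives T = 0.07669 < 0.10; N=5 gives T = 0.1116.

N = 6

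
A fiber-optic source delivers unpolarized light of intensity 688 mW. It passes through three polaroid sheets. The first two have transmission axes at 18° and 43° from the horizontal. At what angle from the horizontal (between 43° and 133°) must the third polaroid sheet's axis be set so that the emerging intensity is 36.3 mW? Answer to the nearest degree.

θ ≈ 112°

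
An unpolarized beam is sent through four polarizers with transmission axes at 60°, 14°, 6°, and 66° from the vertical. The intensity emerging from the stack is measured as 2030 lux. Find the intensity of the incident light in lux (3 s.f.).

I₀ ≈ 3.43e4 lux

Unpolarized light through the first polarizer → I₁ = ½ I₀, now polarized at 60°.
I₂ = I₁ cos²(14° − 60°) = 0.5 I₀ · cos²(46°) = 0.2413 I₀.
I₃ = I₂ cos²(6° − 14°) = 0.2413 I₀ · cos²(8°) = 0.2366 I₀.
I₄ = I₃ cos²(66° − 6°) = 0.2366 I₀ · cos²(60°) = 0.05915 I₀.
So 2030 lux = 0.05915 I₀, giving I₀ = 2030/0.05915 = 3.432e+04 lux.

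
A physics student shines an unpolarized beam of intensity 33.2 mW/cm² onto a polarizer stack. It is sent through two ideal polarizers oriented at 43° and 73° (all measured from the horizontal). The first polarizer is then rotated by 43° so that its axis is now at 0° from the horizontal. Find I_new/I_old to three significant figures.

Before rotation:
Unpolarized light through the first polarizer → I₁ = ½ I₀, now polarized at 43°.
I₂ = I₁ cos²(73° − 43°) = 0.5 I₀ · cos²(30°) = 0.375 I₀.
After rotation:
Unpolarized light through the first polarizer → I₁ = ½ I₀, now polarized at 0°.
I₂ = I₁ cos²(73° − 0°) = 0.5 I₀ · cos²(73°) = 0.04274 I₀.
Ratio = 0.04274 / 0.375 = 0.114.

I_new/I_old ≈ 0.114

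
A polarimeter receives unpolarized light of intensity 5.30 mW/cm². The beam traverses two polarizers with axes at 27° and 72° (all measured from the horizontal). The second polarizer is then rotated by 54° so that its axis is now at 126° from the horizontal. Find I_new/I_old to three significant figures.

I_new/I_old ≈ 0.0489

Before rotation:
Unpolarized light through the first polarizer → I₁ = ½ I₀, now polarized at 27°.
I₂ = I₁ cos²(72° − 27°) = 0.5 I₀ · cos²(45°) = 0.25 I₀.
After rotation:
Unpolarized light through the first polarizer → I₁ = ½ I₀, now polarized at 27°.
Angle between axes 1 and 2: 81°. I₂ = 0.5 I₀ · cos²(81°) = 0.01224 I₀.
Ratio = 0.01224 / 0.25 = 0.04894.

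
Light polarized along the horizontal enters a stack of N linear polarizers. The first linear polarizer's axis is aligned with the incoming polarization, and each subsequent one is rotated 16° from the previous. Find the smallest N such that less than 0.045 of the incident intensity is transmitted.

N = 41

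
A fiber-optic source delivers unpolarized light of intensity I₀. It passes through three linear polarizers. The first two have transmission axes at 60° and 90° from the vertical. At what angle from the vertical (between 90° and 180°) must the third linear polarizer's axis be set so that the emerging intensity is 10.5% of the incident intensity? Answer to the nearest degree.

Unpolarized light through the first polarizer → I₁ = ½ I₀, now polarized at 60°.
I₂ = I₁ cos²(90° − 60°) = 0.5 I₀ · cos²(30°) = 0.375 I₀.
Need I₃/I₀ = 0.105, so cos²(θ − 90°) = 0.105 / 0.375 = 0.28.
θ − 90° = arccos(√0.28) = 58.1°, giving θ ≈ 90 + 58.1 = 148.1°.

θ ≈ 148°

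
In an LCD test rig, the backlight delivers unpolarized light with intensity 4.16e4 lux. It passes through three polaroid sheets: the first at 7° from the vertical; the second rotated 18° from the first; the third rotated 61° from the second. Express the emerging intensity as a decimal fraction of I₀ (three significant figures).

Unpolarized light through the first polarizer → I₁ = 4.16e4 lux/2 = 2.08e+04 lux, polarized at 7°.
I₂ = I₁ · cos²(18°) = 2.08e+04 · 0.9045 = 1.881e+04 lux.
I₃ = I₂ · cos²(61°) = 1.881e+04 · 0.235 = 4422 lux.
Transmitted fraction = 0.1063.

I/I₀ ≈ 0.106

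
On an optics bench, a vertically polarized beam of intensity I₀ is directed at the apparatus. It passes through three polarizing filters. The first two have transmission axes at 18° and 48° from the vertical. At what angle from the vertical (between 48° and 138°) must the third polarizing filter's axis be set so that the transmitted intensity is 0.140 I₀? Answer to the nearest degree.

I₁ = I₀ cos²(18° − 0°) = I₀ cos²(18°) = 0.9045 I₀.
I₂ = I₁ cos²(48° − 18°) = 0.9045 I₀ · cos²(30°) = 0.6784 I₀.
Need I₃/I₀ = 0.14, so cos²(θ − 48°) = 0.14 / 0.6784 = 0.2064.
θ − 48° = arccos(√0.2064) = 63.0°, giving θ ≈ 48 + 63.0 = 111.0°.

θ ≈ 111°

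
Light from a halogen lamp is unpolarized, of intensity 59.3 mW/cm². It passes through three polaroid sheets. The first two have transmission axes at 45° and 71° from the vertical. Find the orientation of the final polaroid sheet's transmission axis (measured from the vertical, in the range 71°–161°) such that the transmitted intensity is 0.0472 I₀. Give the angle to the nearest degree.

θ ≈ 141°

Unpolarized light through the first polarizer → I₁ = ½ I₀, now polarized at 45°.
I₂ = I₁ cos²(71° − 45°) = 0.5 I₀ · cos²(26°) = 0.4039 I₀.
Need I₃/I₀ = 0.0472, so cos²(θ − 71°) = 0.0472 / 0.4039 = 0.1169.
θ − 71° = arccos(√0.1169) = 70.0°, giving θ ≈ 71 + 70.0 = 141.0°.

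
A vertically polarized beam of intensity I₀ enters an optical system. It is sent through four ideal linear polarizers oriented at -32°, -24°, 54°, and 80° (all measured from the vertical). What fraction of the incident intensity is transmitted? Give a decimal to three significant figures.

≈ 0.0246 I₀

I₁ = I₀ cos²(-32° − 0°) = I₀ cos²(32°) = 0.7192 I₀.
I₂ = I₁ cos²(-24° + 32°) = 0.7192 I₀ · cos²(8°) = 0.7053 I₀.
I₃ = I₂ cos²(54° + 24°) = 0.7053 I₀ · cos²(78°) = 0.03049 I₀.
I₄ = I₃ cos²(80° − 54°) = 0.03049 I₀ · cos²(26°) = 0.02463 I₀.
Transmitted fraction = 0.02463.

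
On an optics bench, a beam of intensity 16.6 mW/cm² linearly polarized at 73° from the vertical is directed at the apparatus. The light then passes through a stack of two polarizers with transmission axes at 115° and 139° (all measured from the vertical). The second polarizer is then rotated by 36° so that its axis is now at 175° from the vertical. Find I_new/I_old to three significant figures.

I_new/I_old ≈ 0.300

Before rotation:
I₁ = I₀ cos²(115° − 73°) = I₀ cos²(42°) = 0.5523 I₀.
I₂ = I₁ cos²(139° − 115°) = 0.5523 I₀ · cos²(24°) = 0.4609 I₀.
After rotation:
I₁ = I₀ cos²(115° − 73°) = I₀ cos²(42°) = 0.5523 I₀.
I₂ = I₁ cos²(175° − 115°) = 0.5523 I₀ · cos²(60°) = 0.1381 I₀.
Ratio = 0.1381 / 0.4609 = 0.2996.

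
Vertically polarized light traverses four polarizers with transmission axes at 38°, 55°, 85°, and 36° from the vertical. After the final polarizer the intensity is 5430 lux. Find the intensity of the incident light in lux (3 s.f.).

I₀ ≈ 2.96e4 lux

By Malus's law, I₁ = I₀ cos²(38° − 0°) = I₀ cos²(38°) = 0.621 I₀.
I₂ = I₁ cos²(55° − 38°) = 0.621 I₀ · cos²(17°) = 0.5679 I₀.
I₃ = I₂ cos²(85° − 55°) = 0.5679 I₀ · cos²(30°) = 0.4259 I₀.
I₄ = I₃ cos²(36° − 85°) = 0.4259 I₀ · cos²(49°) = 0.1833 I₀.
So 5430 lux = 0.1833 I₀, giving I₀ = 5430/0.1833 = 2.962e+04 lux.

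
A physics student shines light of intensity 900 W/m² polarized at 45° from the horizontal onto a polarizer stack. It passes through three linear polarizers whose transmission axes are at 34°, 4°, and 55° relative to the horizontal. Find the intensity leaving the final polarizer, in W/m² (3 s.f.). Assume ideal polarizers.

I₁ = 900 W/m² · cos²(11°) = 867.2 W/m².
I₂ = I₁ · cos²(30°) = 867.2 · 0.75 = 650.4 W/m².
I₃ = I₂ · cos²(51°) = 650.4 · 0.396 = 257.6 W/m².

I ≈ 258 W/m²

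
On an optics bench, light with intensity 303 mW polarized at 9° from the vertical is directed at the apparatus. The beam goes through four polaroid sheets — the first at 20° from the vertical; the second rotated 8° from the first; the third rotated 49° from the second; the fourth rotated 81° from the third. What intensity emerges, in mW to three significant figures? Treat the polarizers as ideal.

I₁ = 303 mW · cos²(11°) = 292 mW.
I₂ = I₁ · cos²(8°) = 292 · 0.9806 = 286.3 mW.
I₃ = I₂ · cos²(49°) = 286.3 · 0.4304 = 123.2 mW.
I₄ = I₃ · cos²(81°) = 123.2 · 0.02447 = 3.016 mW.

I ≈ 3.02 mW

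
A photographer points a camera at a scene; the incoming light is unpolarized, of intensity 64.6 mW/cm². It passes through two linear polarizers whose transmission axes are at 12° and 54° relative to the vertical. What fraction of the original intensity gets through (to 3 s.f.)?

I/I₀ ≈ 0.276

Unpolarized light through the first polarizer → I₁ = 64.6 mW/cm²/2 = 32.3 mW/cm², polarized at 12°.
I₂ = I₁ · cos²(42°) = 32.3 · 0.5523 = 17.84 mW/cm².
Transmitted fraction = 0.2761.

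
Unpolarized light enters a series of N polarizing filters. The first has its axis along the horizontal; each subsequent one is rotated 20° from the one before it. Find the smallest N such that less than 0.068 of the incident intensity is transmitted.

N = 18

First polarizer halves the unpolarized light: factor 1/2.
Each further stage multiplies by cos²(20°) = 0.883.
After N polarizers: T = 0.5·0.883^(N−1). Require T < 0.068 ⇒ N−1 > ln(0.068/0.5)/ln(0.883) = 16.04, so N−1 ≥ 17 and N = 18.
Check: N=18 gives T = 0.06032 < 0.068; N=17 gives T = 0.06832.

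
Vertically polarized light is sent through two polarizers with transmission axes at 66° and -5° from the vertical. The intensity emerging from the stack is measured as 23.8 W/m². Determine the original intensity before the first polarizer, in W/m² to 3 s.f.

I₁ = I₀ cos²(66° − 0°) = I₀ cos²(66°) = 0.1654 I₀.
I₂ = I₁ cos²(-5° − 66°) = 0.1654 I₀ · cos²(71°) = 0.01754 I₀.
So 23.8 W/m² = 0.01754 I₀, giving I₀ = 23.8/0.01754 = 1357 W/m².

I₀ ≈ 1360 W/m²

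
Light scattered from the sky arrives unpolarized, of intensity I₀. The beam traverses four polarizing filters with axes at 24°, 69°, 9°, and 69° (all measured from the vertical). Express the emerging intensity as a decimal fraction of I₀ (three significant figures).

≈ 0.0156 I₀

Unpolarized light through the first polarizer → I₁ = ½ I₀, now polarized at 24°.
I₂ = I₁ cos²(69° − 24°) = 0.5 I₀ · cos²(45°) = 0.25 I₀.
I₃ = I₂ cos²(9° − 69°) = 0.25 I₀ · cos²(60°) = 0.0625 I₀.
I₄ = I₃ cos²(69° − 9°) = 0.0625 I₀ · cos²(60°) = 0.01563 I₀.
Transmitted fraction = 0.01563.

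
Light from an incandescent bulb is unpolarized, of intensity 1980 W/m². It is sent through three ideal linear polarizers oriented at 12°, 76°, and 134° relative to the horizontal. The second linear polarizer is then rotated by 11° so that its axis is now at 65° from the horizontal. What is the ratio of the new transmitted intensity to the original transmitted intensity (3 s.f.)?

I_new/I_old ≈ 0.862

Before rotation:
Unpolarized light through the first polarizer → I₁ = ½ I₀, now polarized at 12°.
I₂ = I₁ cos²(76° − 12°) = 0.5 I₀ · cos²(64°) = 0.09608 I₀.
I₃ = I₂ cos²(134° − 76°) = 0.09608 I₀ · cos²(58°) = 0.02698 I₀.
After rotation:
Unpolarized light through the first polarizer → I₁ = ½ I₀, now polarized at 12°.
I₂ = I₁ cos²(65° − 12°) = 0.5 I₀ · cos²(53°) = 0.1811 I₀.
I₃ = I₂ cos²(134° − 65°) = 0.1811 I₀ · cos²(69°) = 0.02326 I₀.
Ratio = 0.02326 / 0.02698 = 0.8619.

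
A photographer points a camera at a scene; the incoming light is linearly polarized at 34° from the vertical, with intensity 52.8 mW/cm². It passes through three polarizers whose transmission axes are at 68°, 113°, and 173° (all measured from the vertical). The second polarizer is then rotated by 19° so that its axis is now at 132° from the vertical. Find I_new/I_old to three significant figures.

I_new/I_old ≈ 0.876

Before rotation:
I₁ = I₀ cos²(68° − 34°) = I₀ cos²(34°) = 0.6873 I₀.
I₂ = I₁ cos²(113° − 68°) = 0.6873 I₀ · cos²(45°) = 0.3437 I₀.
I₃ = I₂ cos²(173° − 113°) = 0.3437 I₀ · cos²(60°) = 0.08591 I₀.
After rotation:
I₁ = I₀ cos²(68° − 34°) = I₀ cos²(34°) = 0.6873 I₀.
I₂ = I₁ cos²(132° − 68°) = 0.6873 I₀ · cos²(64°) = 0.1321 I₀.
I₃ = I₂ cos²(173° − 132°) = 0.1321 I₀ · cos²(41°) = 0.07523 I₀.
Ratio = 0.07523 / 0.08591 = 0.8757.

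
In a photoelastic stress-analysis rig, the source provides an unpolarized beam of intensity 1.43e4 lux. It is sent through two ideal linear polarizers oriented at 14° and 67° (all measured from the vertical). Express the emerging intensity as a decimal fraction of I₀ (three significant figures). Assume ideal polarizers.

Unpolarized light through the first polarizer → I₁ = 1.43e4 lux/2 = 7150 lux, polarized at 14°.
I₂ = I₁ · cos²(53°) = 7150 · 0.3622 = 2590 lux.
Transmitted fraction = 0.1811.

I/I₀ ≈ 0.181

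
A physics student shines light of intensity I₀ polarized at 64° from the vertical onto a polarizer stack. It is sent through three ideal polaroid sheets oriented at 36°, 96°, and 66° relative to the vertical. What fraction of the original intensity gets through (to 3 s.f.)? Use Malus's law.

By Malus's law, I₁ = I₀ cos²(36° − 64°) = I₀ cos²(28°) = 0.7796 I₀.
I₂ = I₁ cos²(96° − 36°) = 0.7796 I₀ · cos²(60°) = 0.1949 I₀.
I₃ = I₂ cos²(66° − 96°) = 0.1949 I₀ · cos²(30°) = 0.1462 I₀.
Transmitted fraction = 0.1462.

≈ 0.146 I₀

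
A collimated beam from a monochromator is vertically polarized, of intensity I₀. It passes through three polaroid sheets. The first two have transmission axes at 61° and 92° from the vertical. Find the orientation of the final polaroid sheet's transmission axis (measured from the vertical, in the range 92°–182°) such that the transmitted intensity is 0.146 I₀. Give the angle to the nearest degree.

θ ≈ 115°

I₁ = I₀ cos²(61° − 0°) = I₀ cos²(61°) = 0.235 I₀.
I₂ = I₁ cos²(92° − 61°) = 0.235 I₀ · cos²(31°) = 0.1727 I₀.
Need I₃/I₀ = 0.146, so cos²(θ − 92°) = 0.146 / 0.1727 = 0.8454.
θ − 92° = arccos(√0.8454) = 23.2°, giving θ ≈ 92 + 23.2 = 115.2°.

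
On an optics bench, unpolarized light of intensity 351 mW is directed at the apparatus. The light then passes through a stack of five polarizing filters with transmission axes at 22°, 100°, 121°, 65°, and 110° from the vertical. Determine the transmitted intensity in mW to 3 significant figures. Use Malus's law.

I ≈ 1.03 mW

Unpolarized light through the first polarizer → I₁ = 351 mW/2 = 175.5 mW, polarized at 22°.
I₂ = I₁ · cos²(78°) = 175.5 · 0.04323 = 7.586 mW.
I₃ = I₂ · cos²(21°) = 7.586 · 0.8716 = 6.612 mW.
I₄ = I₃ · cos²(56°) = 6.612 · 0.3127 = 2.068 mW.
I₅ = I₄ · cos²(45°) = 2.068 · 0.5 = 1.034 mW.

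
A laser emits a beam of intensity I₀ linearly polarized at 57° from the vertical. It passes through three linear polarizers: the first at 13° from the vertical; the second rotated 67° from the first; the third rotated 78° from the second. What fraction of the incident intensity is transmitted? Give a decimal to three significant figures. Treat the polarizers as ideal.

≈ 0.00341 I₀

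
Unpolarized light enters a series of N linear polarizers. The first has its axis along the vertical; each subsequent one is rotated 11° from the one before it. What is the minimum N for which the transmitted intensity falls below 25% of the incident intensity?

N = 20

First polarizer halves the unpolarized light: factor 1/2.
Each further stage multiplies by cos²(11°) = 0.9636.
After N polarizers: T = 0.5·0.9636^(N−1). Require T < 0.25 ⇒ N−1 > ln(0.25/0.5)/ln(0.9636) = 18.69, so N−1 ≥ 19 and N = 20.
Check: N=20 gives T = 0.2471 < 0.25; N=19 gives T = 0.2565.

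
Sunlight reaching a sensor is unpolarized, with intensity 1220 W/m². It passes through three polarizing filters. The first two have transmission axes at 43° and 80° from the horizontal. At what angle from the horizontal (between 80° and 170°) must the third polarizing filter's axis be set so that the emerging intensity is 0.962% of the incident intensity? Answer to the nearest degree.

θ ≈ 160°

Unpolarized light through the first polarizer → I₁ = ½ I₀, now polarized at 43°.
I₂ = I₁ cos²(80° − 43°) = 0.5 I₀ · cos²(37°) = 0.3189 I₀.
Need I₃/I₀ = 0.00962, so cos²(θ − 80°) = 0.00962 / 0.3189 = 0.03017.
θ − 80° = arccos(√0.03017) = 80.0°, giving θ ≈ 80 + 80.0 = 160.0°.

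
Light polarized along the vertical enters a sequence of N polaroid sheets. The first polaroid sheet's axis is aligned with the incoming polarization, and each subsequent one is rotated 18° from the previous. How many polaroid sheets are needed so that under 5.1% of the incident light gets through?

N = 31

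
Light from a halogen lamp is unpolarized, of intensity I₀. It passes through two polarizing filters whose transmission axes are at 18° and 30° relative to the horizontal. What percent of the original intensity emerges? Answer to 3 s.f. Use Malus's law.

≈ 47.8%

Unpolarized light through the first polarizer → I₁ = ½ I₀, now polarized at 18°.
I₂ = I₁ cos²(30° − 18°) = 0.5 I₀ · cos²(12°) = 0.4784 I₀.
That is 47.84% of the incident intensity.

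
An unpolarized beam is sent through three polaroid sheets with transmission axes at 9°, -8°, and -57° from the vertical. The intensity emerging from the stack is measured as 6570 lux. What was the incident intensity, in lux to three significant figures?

Unpolarized light through the first polarizer → I₁ = ½ I₀, now polarized at 9°.
I₂ = I₁ cos²(-8° − 9°) = 0.5 I₀ · cos²(17°) = 0.4573 I₀.
I₃ = I₂ cos²(-57° + 8°) = 0.4573 I₀ · cos²(49°) = 0.1968 I₀.
So 6570 lux = 0.1968 I₀, giving I₀ = 6570/0.1968 = 3.338e+04 lux.

I₀ ≈ 3.34e4 lux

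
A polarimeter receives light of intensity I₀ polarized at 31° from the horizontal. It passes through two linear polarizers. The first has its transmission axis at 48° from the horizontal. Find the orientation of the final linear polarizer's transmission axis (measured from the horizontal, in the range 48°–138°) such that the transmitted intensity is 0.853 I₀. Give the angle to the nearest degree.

θ ≈ 63°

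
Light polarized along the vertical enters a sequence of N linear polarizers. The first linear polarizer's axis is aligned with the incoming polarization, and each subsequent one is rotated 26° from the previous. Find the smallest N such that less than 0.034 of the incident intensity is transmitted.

First polarizer is aligned with the polarization: full transmission.
Each further stage multiplies by cos²(26°) = 0.8078.
After N polarizers: T = 0.8078^(N−1). Require T < 0.034 ⇒ N−1 > ln(0.034)/ln(0.8078) = 15.85, so N−1 ≥ 16 and N = 17.
Check: N=17 gives T = 0.03289 < 0.034; N=16 gives T = 0.04072.

N = 17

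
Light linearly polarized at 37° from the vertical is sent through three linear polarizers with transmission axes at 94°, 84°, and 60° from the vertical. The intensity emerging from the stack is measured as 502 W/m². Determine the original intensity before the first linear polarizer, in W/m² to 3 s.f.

I₀ ≈ 2090 W/m²

I₁ = I₀ cos²(94° − 37°) = I₀ cos²(57°) = 0.2966 I₀.
I₂ = I₁ cos²(84° − 94°) = 0.2966 I₀ · cos²(10°) = 0.2877 I₀.
I₃ = I₂ cos²(60° − 84°) = 0.2877 I₀ · cos²(24°) = 0.2401 I₀.
So 502 W/m² = 0.2401 I₀, giving I₀ = 502/0.2401 = 2091 W/m².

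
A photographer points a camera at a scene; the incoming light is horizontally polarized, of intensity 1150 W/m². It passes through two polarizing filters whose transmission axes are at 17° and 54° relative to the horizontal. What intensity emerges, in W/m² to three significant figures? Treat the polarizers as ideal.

I ≈ 671 W/m²

By Malus's law, I₁ = 1150 W/m² · cos²(17°) = 1052 W/m².
I₂ = I₁ · cos²(37°) = 1052 · 0.6378 = 670.8 W/m².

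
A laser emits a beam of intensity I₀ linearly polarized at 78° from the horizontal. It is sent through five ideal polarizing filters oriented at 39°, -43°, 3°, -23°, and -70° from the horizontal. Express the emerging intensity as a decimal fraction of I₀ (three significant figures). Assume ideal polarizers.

By Malus's law, I₁ = I₀ cos²(39° − 78°) = I₀ cos²(39°) = 0.604 I₀.
I₂ = I₁ cos²(-43° − 39°) = 0.604 I₀ · cos²(82°) = 0.0117 I₀.
I₃ = I₂ cos²(3° + 43°) = 0.0117 I₀ · cos²(46°) = 0.005645 I₀.
I₄ = I₃ cos²(-23° − 3°) = 0.005645 I₀ · cos²(26°) = 0.00456 I₀.
I₅ = I₄ cos²(-70° + 23°) = 0.00456 I₀ · cos²(47°) = 0.002121 I₀.
Transmitted fraction = 0.002121.

≈ 0.00212 I₀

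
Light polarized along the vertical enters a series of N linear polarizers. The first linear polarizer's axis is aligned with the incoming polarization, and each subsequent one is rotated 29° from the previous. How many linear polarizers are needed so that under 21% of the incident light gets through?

N = 7

First polarizer is aligned with the polarization: full transmission.
Each further stage multiplies by cos²(29°) = 0.765.
After N polarizers: T = 0.765^(N−1). Require T < 0.21 ⇒ N−1 > ln(0.21)/ln(0.765) = 5.82, so N−1 ≥ 6 and N = 7.
Check: N=7 gives T = 0.2004 < 0.21; N=6 gives T = 0.2619.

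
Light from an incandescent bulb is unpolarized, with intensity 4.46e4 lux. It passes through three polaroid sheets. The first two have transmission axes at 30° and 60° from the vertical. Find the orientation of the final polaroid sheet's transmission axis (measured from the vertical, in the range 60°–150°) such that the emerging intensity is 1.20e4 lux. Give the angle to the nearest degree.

Unpolarized light through the first polarizer → I₁ = ½ I₀, now polarized at 30°.
I₂ = I₁ cos²(60° − 30°) = 0.5 I₀ · cos²(30°) = 0.375 I₀.
Target fraction: 1.20e4 / 4.46e4 lux = 0.2691 of I₀.
Need I₃/I₀ = 0.2691, so cos²(θ − 60°) = 0.2691 / 0.375 = 0.7175.
θ − 60° = arccos(√0.7175) = 32.1°, giving θ ≈ 60 + 32.1 = 92.1°.

θ ≈ 92°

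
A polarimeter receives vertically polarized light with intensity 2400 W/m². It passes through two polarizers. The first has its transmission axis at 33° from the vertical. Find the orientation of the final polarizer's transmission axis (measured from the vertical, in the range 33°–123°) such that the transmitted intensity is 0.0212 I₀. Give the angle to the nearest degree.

θ ≈ 113°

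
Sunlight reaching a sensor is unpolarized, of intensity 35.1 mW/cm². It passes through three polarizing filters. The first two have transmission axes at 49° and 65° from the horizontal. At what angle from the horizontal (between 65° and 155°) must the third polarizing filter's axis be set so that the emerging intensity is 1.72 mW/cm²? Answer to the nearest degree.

Unpolarized light through the first polarizer → I₁ = ½ I₀, now polarized at 49°.
I₂ = I₁ cos²(65° − 49°) = 0.5 I₀ · cos²(16°) = 0.462 I₀.
Target fraction: 1.72 / 35.1 mW/cm² = 0.049 of I₀.
Need I₃/I₀ = 0.049, so cos²(θ − 65°) = 0.049 / 0.462 = 0.1061.
θ − 65° = arccos(√0.1061) = 71.0°, giving θ ≈ 65 + 71.0 = 136.0°.

θ ≈ 136°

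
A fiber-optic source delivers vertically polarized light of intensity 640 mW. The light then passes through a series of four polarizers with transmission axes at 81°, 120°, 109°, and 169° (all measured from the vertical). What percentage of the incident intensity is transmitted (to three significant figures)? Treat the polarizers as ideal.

I₁ = 640 mW · cos²(81°) = 15.66 mW.
I₂ = I₁ · cos²(39°) = 15.66 · 0.604 = 9.459 mW.
I₃ = I₂ · cos²(11°) = 9.459 · 0.9636 = 9.115 mW.
I₄ = I₃ · cos²(60°) = 9.115 · 0.25 = 2.279 mW.
That is 0.356% of the incident intensity.

≈ 0.356%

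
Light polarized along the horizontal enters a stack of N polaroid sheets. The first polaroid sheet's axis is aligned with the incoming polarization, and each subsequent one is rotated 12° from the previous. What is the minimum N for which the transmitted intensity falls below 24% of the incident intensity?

N = 34

First polarizer is aligned with the polarization: full transmission.
Each further stage multiplies by cos²(12°) = 0.9568.
After N polarizers: T = 0.9568^(N−1). Require T < 0.24 ⇒ N−1 > ln(0.24)/ln(0.9568) = 32.30, so N−1 ≥ 33 and N = 34.
Check: N=34 gives T = 0.2326 < 0.24; N=33 gives T = 0.2432.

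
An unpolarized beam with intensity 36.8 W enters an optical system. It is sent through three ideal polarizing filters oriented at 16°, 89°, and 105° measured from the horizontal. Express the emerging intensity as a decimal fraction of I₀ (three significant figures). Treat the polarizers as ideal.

I/I₀ ≈ 0.0395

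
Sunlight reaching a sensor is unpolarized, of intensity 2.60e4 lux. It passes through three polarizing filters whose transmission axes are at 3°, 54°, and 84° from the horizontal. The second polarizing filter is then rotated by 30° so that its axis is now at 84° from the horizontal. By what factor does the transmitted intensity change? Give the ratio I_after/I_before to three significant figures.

Before rotation:
Unpolarized light through the first polarizer → I₁ = ½ I₀, now polarized at 3°.
I₂ = I₁ cos²(54° − 3°) = 0.5 I₀ · cos²(51°) = 0.198 I₀.
I₃ = I₂ cos²(84° − 54°) = 0.198 I₀ · cos²(30°) = 0.1485 I₀.
After rotation:
Unpolarized light through the first polarizer → I₁ = ½ I₀, now polarized at 3°.
I₂ = I₁ cos²(84° − 3°) = 0.5 I₀ · cos²(81°) = 0.01224 I₀.
I₃ = I₂ cos²(84° − 84°) = 0.01224 I₀ · cos²(0°) = 0.01224 I₀.
Ratio = 0.01224 / 0.1485 = 0.08239.

I_new/I_old ≈ 0.0824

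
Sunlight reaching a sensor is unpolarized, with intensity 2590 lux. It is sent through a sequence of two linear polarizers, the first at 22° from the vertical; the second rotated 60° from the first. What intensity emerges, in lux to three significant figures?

Unpolarized light through the first polarizer → I₁ = 2590 lux/2 = 1295 lux, polarized at 22°.
I₂ = I₁ · cos²(60°) = 1295 · 0.25 = 323.8 lux.

I ≈ 324 lux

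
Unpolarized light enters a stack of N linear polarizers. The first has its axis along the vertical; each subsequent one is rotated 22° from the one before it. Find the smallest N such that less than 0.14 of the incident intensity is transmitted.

First polarizer halves the unpolarized light: factor 1/2.
Each further stage multiplies by cos²(22°) = 0.8597.
After N polarizers: T = 0.5·0.8597^(N−1). Require T < 0.14 ⇒ N−1 > ln(0.14/0.5)/ln(0.8597) = 8.42, so N−1 ≥ 9 and N = 10.
Check: N=10 gives T = 0.1282 < 0.14; N=9 gives T = 0.1492.

N = 10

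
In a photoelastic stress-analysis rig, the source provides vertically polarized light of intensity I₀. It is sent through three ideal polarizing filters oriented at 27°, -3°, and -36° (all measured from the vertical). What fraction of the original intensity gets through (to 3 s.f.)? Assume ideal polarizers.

≈ 0.419 I₀

By Malus's law, I₁ = I₀ cos²(27° − 0°) = I₀ cos²(27°) = 0.7939 I₀.
I₂ = I₁ cos²(-3° − 27°) = 0.7939 I₀ · cos²(30°) = 0.5954 I₀.
I₃ = I₂ cos²(-36° + 3°) = 0.5954 I₀ · cos²(33°) = 0.4188 I₀.
Transmitted fraction = 0.4188.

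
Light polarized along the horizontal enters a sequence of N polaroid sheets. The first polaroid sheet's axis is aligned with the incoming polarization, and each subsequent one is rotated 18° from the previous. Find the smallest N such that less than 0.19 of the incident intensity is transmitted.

First polarizer is aligned with the polarization: full transmission.
Each further stage multiplies by cos²(18°) = 0.9045.
After N polarizers: T = 0.9045^(N−1). Require T < 0.19 ⇒ N−1 > ln(0.19)/ln(0.9045) = 16.55, so N−1 ≥ 17 and N = 18.
Check: N=18 gives T = 0.1816 < 0.19; N=17 gives T = 0.2007.

N = 18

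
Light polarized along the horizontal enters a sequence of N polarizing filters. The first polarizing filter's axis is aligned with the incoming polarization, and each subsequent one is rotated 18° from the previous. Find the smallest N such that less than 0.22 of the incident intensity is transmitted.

First polarizer is aligned with the polarization: full transmission.
Each further stage multiplies by cos²(18°) = 0.9045.
After N polarizers: T = 0.9045^(N−1). Require T < 0.22 ⇒ N−1 > ln(0.22)/ln(0.9045) = 15.09, so N−1 ≥ 16 and N = 17.
Check: N=17 gives T = 0.2007 < 0.22; N=16 gives T = 0.2219.

N = 17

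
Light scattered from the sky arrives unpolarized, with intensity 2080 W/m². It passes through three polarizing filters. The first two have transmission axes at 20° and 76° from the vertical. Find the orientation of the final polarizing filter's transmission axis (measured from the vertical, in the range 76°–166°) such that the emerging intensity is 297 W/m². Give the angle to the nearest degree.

θ ≈ 93°

Unpolarized light through the first polarizer → I₁ = ½ I₀, now polarized at 20°.
I₂ = I₁ cos²(76° − 20°) = 0.5 I₀ · cos²(56°) = 0.1563 I₀.
Target fraction: 297 / 2080 W/m² = 0.1428 of I₀.
Need I₃/I₀ = 0.1428, so cos²(θ − 76°) = 0.1428 / 0.1563 = 0.9133.
θ − 76° = arccos(√0.9133) = 17.1°, giving θ ≈ 76 + 17.1 = 93.1°.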